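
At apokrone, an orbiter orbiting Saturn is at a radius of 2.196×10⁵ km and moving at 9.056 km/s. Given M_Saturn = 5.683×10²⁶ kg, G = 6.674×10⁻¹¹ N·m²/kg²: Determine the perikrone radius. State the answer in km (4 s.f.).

perikrone radius ≈ 68370 km

μ = GM = 6.674×10⁻¹¹ × 5.683×10²⁶ = 3.793×10¹⁶ m³/s².
r_a = 2.196×10⁸ m.
Specific energy ε = v²/2 − μ/r = -1.317×10⁸ J/kg, so a = −μ/(2ε) = 1.440×10⁸ m.
The apsides satisfy r_p + r_a = 2a, so the perikrone radius is 2a − r_a = 6.837×10⁷ m = 68369 km.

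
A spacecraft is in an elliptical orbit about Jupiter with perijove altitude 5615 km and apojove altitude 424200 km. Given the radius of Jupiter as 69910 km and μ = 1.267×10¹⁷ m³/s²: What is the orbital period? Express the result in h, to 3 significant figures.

r_p = 69910 + 5615 = 75525 km = 7.5525×10⁷ m.
r_a = 69910 + 424200 = 494110 km = 4.9411×10⁸ m.
Semi-major axis a = (r_p + r_a)/2 = (75525 + 4.9411×10⁵)/2 = 2.8482×10⁵ km = 2.848×10⁸ m.
By Kepler's third law T = 2π√(a³/μ) = 2π × 1.350×10⁴ = 8.485×10⁴ s.
= 23.57 h.

T ≈ 23.6 h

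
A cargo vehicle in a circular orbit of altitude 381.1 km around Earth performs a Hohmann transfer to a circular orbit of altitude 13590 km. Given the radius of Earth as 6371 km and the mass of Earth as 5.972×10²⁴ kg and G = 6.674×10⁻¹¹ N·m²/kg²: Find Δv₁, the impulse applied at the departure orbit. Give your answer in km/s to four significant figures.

μ = GM = 6.674×10⁻¹¹ × 5.972×10²⁴ = 3.986×10¹⁴ m³/s².
r₁ = 6371 + 381.1 = 6752.1 km = 6.7521×10⁶ m.
r₂ = 6371 + 13590 = 19961 km = 1.9961×10⁷ m.
Transfer ellipse a_t = (r₁ + r₂)/2 = 1.336×10⁷ m.
At r₁: circular v_c1 = √(μ/r₁) = 7683 m/s; transfer-perigee v_p = √[μ(2/r₁ − 1/a_t)] = 9392 m/s.
Δv₁ = v_p − v_c1 = 1709 m/s.
= 1.709 km/s.

Δv ≈ 1.709 km/s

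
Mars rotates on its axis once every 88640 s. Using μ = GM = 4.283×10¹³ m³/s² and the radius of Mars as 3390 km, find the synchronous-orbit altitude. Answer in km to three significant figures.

A synchronous orbit has period T, so by Kepler's third law a = (μT²/4π²)^(1/3).
μT²/4π² = 4.283×10¹³ × (8.864×10⁴)² / 39.48 = 8.524×10²¹ m³.
a = 2.043×10⁷ m = 20428 km.
Altitude h = a − R = 20428 − 3390 = 17038 km.

h_sync ≈ 17000 km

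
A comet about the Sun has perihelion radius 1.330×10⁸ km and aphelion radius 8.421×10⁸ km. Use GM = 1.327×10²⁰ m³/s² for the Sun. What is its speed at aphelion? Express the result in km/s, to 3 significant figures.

Semi-major axis a = (r_p + r_a)/2 = 4.8755×10⁸ km = 4.876×10¹¹ m.
Vis-viva: v² = μ(2/r − 1/a) = 1.327×10²⁰ × (2.375×10⁻¹² − 2.051×10⁻¹²) = 4.299×10⁷ m²/s².
v = 6556 m/s = 6.556 km/s.

v ≈ 6.56 km/s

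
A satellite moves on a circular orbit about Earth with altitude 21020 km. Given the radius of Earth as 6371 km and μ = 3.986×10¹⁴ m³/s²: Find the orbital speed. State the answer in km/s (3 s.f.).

v ≈ 3.81 km/s

r = 6371 + 21020 = 27391 km = 2.7391×10⁷ m.
For a circular orbit v = √(μ/r) = √(3.986×10¹⁴ / 2.739×10⁷) = √(1.455×10⁷) = 3815 m/s.
That is 3.815 km/s.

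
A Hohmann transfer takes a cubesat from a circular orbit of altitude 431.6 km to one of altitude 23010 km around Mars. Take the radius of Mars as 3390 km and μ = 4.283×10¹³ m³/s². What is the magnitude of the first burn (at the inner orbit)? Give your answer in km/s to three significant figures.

r₁ = 3390 + 431.6 = 3821.6 km = 3.8216×10⁶ m.
r₂ = 3390 + 23010 = 26400 km = 2.6400×10⁷ m.
Transfer ellipse a_t = (r₁ + r₂)/2 = 1.511×10⁷ m.
At r₁: circular v_c1 = √(μ/r₁) = 3348 m/s; transfer-periapsis v_p = √[μ(2/r₁ − 1/a_t)] = 4425 m/s.
Δv₁ = v_p − v_c1 = 1077 m/s.
= 1.077 km/s.

Δv ≈ 1.08 km/s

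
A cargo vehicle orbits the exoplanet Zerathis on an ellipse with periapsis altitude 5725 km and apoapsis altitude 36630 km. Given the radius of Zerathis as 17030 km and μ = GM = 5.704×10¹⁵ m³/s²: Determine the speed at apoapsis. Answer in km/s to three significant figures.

r_p = 17030 + 5725 = 22755 km = 2.2755×10⁷ m.
r_a = 17030 + 36630 = 53660 km = 5.3660×10⁷ m.
Semi-major axis a = (r_p + r_a)/2 = 38208 km = 3.821×10⁷ m.
Vis-viva: v² = μ(2/r − 1/a) = 5.704×10¹⁵ × (3.727×10⁻⁸ − 2.617×10⁻⁸) = 6.331×10⁷ m²/s².
v = 7957 m/s = 7.957 km/s.

v ≈ 7.96 km/s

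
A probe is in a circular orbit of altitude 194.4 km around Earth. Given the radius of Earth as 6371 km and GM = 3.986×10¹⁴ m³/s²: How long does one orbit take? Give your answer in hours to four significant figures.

r = 6371 + 194.4 = 6565.4 km = 6.5654×10⁶ m.
Kepler's third law: T = 2π√(r³/μ) = 2π√((6.565×10⁶)³ / 3.986×10¹⁴).
r³/μ = 7.100×10⁵ s², so T = 2π × 8.426×10² = 5.294×10³ s.
Converting: 5.294×10³ s ÷ 3600 = 1.471 hours.

T ≈ 1.471 hours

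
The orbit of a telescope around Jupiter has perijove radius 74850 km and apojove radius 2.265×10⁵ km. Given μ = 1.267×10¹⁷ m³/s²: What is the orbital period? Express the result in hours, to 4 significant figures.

T ≈ 9.069 hours

Semi-major axis a = (r_p + r_a)/2 = (74850 + 2.2650×10⁵)/2 = 1.5068×10⁵ km = 1.507×10⁸ m.
By Kepler's third law T = 2π√(a³/μ) = 2π × 5.196×10³ = 3.265×10⁴ s.
= 9.069 hours.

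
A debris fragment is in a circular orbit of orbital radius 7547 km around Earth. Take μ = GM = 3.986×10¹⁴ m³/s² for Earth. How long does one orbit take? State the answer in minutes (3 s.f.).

r = 7547 km = 7.547×10⁶ m.
Kepler's third law: T = 2π√(r³/μ) = 2π√((7.547×10⁶)³ / 3.986×10¹⁴).
r³/μ = 1.078×10⁶ s², so T = 2π × 1.038×10³ = 6.525×10³ s.
Converting: 6.525×10³ s ÷ 60.00 = 108.7 minutes.

T ≈ 109 minutes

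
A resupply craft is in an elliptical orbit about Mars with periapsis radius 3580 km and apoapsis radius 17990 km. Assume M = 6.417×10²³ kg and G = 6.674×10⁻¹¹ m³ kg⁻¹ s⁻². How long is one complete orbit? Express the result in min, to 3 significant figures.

T ≈ 567 min

μ = GM = 6.674×10⁻¹¹ × 6.417×10²³ = 4.283×10¹³ m³/s².
Semi-major axis a = (r_p + r_a)/2 = (3580.0 + 17990)/2 = 10785 km = 1.078×10⁷ m.
By Kepler's third law T = 2π√(a³/μ) = 2π × 5.412×10³ = 3.401×10⁴ s.
= 566.8 min.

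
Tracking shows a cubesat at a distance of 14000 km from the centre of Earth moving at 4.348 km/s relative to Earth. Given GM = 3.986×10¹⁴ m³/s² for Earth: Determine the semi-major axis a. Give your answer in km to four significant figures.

r = 1.400×10⁷ m.
Specific orbital energy ε = v²/2 − μ/r = (4348)²/2 − 3.986×10¹⁴/1.400×10⁷ = -1.902×10⁷ J/kg.
Since ε = −μ/(2a), a = −μ/(2ε) = 1.048×10⁷ m = 10479 km.

a ≈ 10480 km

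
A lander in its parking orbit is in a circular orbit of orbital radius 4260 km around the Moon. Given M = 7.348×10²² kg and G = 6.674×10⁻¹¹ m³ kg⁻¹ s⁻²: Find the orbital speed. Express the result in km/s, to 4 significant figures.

μ = GM = 6.674×10⁻¹¹ × 7.348×10²² = 4.904×10¹² m³/s².
r = 4260 km = 4.260×10⁶ m.
For a circular orbit v = √(μ/r) = √(4.904×10¹² / 4.260×10⁶) = √(1.151×10⁶) = 1073 m/s.
That is 1.073 km/s.

v ≈ 1.073 km/s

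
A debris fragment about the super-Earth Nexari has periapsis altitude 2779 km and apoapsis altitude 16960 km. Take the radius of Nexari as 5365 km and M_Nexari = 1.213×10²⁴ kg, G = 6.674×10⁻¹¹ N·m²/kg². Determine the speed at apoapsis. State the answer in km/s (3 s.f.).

μ = GM = 6.674×10⁻¹¹ × 1.213×10²⁴ = 8.096×10¹³ m³/s².
r_p = 5365 + 2779 = 8144.0 km = 8.1440×10⁶ m.
r_a = 5365 + 16960 = 22325 km = 2.2325×10⁷ m.
Semi-major axis a = (r_p + r_a)/2 = 15234 km = 1.523×10⁷ m.
Vis-viva: v² = μ(2/r − 1/a) = 8.096×10¹³ × (8.959×10⁻⁸ − 6.564×10⁻⁸) = 1.938×10⁶ m²/s².
v = 1392 m/s = 1.392 km/s.

v ≈ 1.39 km/s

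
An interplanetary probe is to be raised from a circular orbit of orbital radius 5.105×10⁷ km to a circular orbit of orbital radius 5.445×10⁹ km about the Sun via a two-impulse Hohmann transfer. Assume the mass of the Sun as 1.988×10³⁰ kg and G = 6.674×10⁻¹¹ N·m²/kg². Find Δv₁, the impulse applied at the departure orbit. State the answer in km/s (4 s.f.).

μ = GM = 6.674×10⁻¹¹ × 1.988×10³⁰ = 1.327×10²⁰ m³/s².
r₁ = 5.105×10⁷ km = 5.105×10¹⁰ m.
r₂ = 5.445×10⁹ km = 5.445×10¹² m.
Transfer ellipse a_t = (r₁ + r₂)/2 = 2.748×10¹² m.
At r₁: circular v_c1 = √(μ/r₁) = 50980 m/s; transfer-perihelion v_p = √[μ(2/r₁ − 1/a_t)] = 71760 m/s.
Δv₁ = v_p − v_c1 = 20780 m/s.
= 20.78 km/s.

Δv ≈ 20.78 km/s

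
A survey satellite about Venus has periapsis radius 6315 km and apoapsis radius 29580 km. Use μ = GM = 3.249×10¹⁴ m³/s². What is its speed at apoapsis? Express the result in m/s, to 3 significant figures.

Semi-major axis a = (r_p + r_a)/2 = 17948 km = 1.795×10⁷ m.
Vis-viva: v² = μ(2/r − 1/a) = 3.249×10¹⁴ × (6.761×10⁻⁸ − 5.572×10⁻⁸) = 3.865×10⁶ m²/s².
v = 1966 m/s.

v ≈ 1970 m/s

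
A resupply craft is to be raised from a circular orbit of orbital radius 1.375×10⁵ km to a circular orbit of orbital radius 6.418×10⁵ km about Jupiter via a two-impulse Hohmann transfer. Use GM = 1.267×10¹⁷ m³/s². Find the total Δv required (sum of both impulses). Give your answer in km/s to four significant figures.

Δv_total ≈ 14.31 km/s

r₁ = 1.375×10⁵ km = 1.375×10⁸ m.
r₂ = 6.418×10⁵ km = 6.418×10⁸ m.
Transfer ellipse a_t = (r₁ + r₂)/2 = 3.896×10⁸ m.
At r₁: circular v_c1 = √(μ/r₁) = 30360 m/s; transfer-perijove v_p = √[μ(2/r₁ − 1/a_t)] = 38960 m/s.
Δv₁ = v_p − v_c1 = 8603 m/s.
At r₂: circular v_c2 = √(μ/r₂) = 14050 m/s; transfer-apojove v_a = √[μ(2/r₂ − 1/a_t)] = 8346 m/s.
Δv₂ = v_c2 − v_a = 5704 m/s.
Total Δv = Δv₁ + Δv₂ = 14310 m/s = 14.31 km/s.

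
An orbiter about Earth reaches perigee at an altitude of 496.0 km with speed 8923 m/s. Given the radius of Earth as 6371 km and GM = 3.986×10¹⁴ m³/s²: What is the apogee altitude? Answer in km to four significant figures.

apogee altitude ≈ 8620 km

r_p = 6371 + 496.0 = 6867.0 km = 6.867×10⁶ m.
Specific energy ε = v²/2 − μ/r = -1.824×10⁷ J/kg, so a = −μ/(2ε) = 1.093×10⁷ m.
The apsides satisfy r_p + r_a = 2a, so the apogee radius is 2a − r_p = 1.499×10⁷ m = 14991 km.
Apogee altitude = 14991 − 6371 = 8620.1 km.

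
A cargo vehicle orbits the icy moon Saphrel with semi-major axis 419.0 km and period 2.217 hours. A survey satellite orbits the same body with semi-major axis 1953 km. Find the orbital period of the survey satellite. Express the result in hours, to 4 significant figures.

Kepler's third law: T² ∝ a³, so T₂ = T₁ (a₂/a₁)^(3/2).
a₂/a₁ = 4.661, (a₂/a₁)^(3/2) = 10.06.
T₂ = 2.217 × 10.06 = 22.31 hours.

T₂ ≈ 22.31 hours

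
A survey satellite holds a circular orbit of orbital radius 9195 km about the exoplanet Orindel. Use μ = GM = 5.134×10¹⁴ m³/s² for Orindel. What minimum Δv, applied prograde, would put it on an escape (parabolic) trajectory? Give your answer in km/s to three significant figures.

r = 9195 km = 9.195×10⁶ m.
Circular speed v_c = √(μ/r) = 7472 m/s.
Escape speed v_esc = √(2μ/r) = √2 × v_c = 10570 m/s.
Δv = v_esc − v_c = 3095 m/s = 3.095 km/s.

Δv ≈ 3.10 km/s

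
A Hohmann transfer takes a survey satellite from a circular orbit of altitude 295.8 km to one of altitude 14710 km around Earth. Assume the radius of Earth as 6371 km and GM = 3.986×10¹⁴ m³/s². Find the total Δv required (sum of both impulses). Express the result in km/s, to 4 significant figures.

Δv_total ≈ 3.133 km/s

r₁ = 6371 + 295.8 = 6666.8 km = 6.6668×10⁶ m.
r₂ = 6371 + 14710 = 21081 km = 2.1081×10⁷ m.
Transfer ellipse a_t = (r₁ + r₂)/2 = 1.387×10⁷ m.
At r₁: circular v_c1 = √(μ/r₁) = 7732 m/s; transfer-perigee v_p = √[μ(2/r₁ − 1/a_t)] = 9531 m/s.
Δv₁ = v_p − v_c1 = 1799 m/s.
At r₂: circular v_c2 = √(μ/r₂) = 4348 m/s; transfer-apogee v_a = √[μ(2/r₂ − 1/a_t)] = 3014 m/s.
Δv₂ = v_c2 − v_a = 1334 m/s.
Total Δv = Δv₁ + Δv₂ = 3133 m/s = 3.133 km/s.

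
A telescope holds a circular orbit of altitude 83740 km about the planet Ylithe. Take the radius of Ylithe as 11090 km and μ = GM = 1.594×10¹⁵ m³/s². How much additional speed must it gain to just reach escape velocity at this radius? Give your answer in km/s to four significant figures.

Δv ≈ 1.698 km/s

r = 11090 + 83740 = 94830 km = 9.4830×10⁷ m.
Circular speed v_c = √(μ/r) = 4100 m/s.
Escape speed v_esc = √(2μ/r) = √2 × v_c = 5798 m/s.
Δv = v_esc − v_c = 1698 m/s = 1.698 km/s.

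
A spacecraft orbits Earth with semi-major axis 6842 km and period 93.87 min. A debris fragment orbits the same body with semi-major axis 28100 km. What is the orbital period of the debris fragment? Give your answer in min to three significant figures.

Kepler's third law: T² ∝ a³, so T₂ = T₁ (a₂/a₁)^(3/2).
a₂/a₁ = 4.107, (a₂/a₁)^(3/2) = 8.323.
T₂ = 93.87 × 8.323 = 781.3 min.

T₂ ≈ 781 min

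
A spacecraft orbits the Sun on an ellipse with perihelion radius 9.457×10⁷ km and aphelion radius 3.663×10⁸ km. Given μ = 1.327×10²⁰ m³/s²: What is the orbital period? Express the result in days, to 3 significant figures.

T ≈ 698 days

Semi-major axis a = (r_p + r_a)/2 = (9.4570×10⁷ + 3.6630×10⁸)/2 = 2.3044×10⁸ km = 2.304×10¹¹ m.
By Kepler's third law T = 2π√(a³/μ) = 2π × 9.603×10⁶ = 6.033×10⁷ s.
= 698.3 days.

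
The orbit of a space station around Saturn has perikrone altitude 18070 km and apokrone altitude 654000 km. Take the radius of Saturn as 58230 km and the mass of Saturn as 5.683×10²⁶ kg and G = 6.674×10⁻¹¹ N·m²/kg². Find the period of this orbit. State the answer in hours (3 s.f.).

T ≈ 70.2 hours

μ = GM = 6.674×10⁻¹¹ × 5.683×10²⁶ = 3.793×10¹⁶ m³/s².
r_p = 58230 + 18070 = 76300 km = 7.6300×10⁷ m.
r_a = 58230 + 654000 = 712230 km = 7.1223×10⁸ m.
Semi-major axis a = (r_p + r_a)/2 = (76300 + 7.1223×10⁵)/2 = 3.9426×10⁵ km = 3.943×10⁸ m.
By Kepler's third law T = 2π√(a³/μ) = 2π × 4.020×10⁴ = 2.526×10⁵ s.
= 70.16 hours.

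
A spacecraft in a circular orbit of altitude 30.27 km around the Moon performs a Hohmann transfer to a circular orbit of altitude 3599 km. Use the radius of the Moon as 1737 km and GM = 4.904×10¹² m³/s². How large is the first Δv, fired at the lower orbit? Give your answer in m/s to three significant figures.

Δv ≈ 376 m/s

r₁ = 1737 + 30.27 = 1767.3 km = 1.7673×10⁶ m.
r₂ = 1737 + 3599 = 5336.0 km = 5.3360×10⁶ m.
Transfer ellipse a_t = (r₁ + r₂)/2 = 3.552×10⁶ m.
At r₁: circular v_c1 = √(μ/r₁) = 1666 m/s; transfer-perilune v_p = √[μ(2/r₁ − 1/a_t)] = 2042 m/s.
Δv₁ = v_p − v_c1 = 376.0 m/s.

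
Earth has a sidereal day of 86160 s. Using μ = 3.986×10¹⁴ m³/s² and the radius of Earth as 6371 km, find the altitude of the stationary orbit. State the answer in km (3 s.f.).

h_sync ≈ 35800 km

A synchronous orbit has period T, so by Kepler's third law a = (μT²/4π²)^(1/3).
μT²/4π² = 3.986×10¹⁴ × (8.616×10⁴)² / 39.48 = 7.495×10²² m³.
a = 4.216×10⁷ m = 42163 km.
Altitude h = a − R = 42163 − 6371 = 35792 km.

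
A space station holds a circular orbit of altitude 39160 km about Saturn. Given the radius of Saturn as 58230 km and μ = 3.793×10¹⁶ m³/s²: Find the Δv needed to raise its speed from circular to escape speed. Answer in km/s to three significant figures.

Δv ≈ 8.17 km/s

r = 58230 + 39160 = 97390 km = 9.7390×10⁷ m.
Circular speed v_c = √(μ/r) = 19730 m/s.
Escape speed v_esc = √(2μ/r) = √2 × v_c = 27910 m/s.
Δv = v_esc − v_c = 8174 m/s = 8.174 km/s.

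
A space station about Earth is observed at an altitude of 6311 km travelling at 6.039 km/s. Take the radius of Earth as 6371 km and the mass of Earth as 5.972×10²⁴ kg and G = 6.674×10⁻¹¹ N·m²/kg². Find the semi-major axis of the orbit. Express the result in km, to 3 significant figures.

a ≈ 15100 km

μ = GM = 6.674×10⁻¹¹ × 5.972×10²⁴ = 3.986×10¹⁴ m³/s².
r = 6371 + 6311 = 12682 km = 1.268×10⁷ m.
Vis-viva rearranged: 1/a = 2/r − v²/μ = 1.577×10⁻⁷ − 9.150×10⁻⁸ = 6.620×10⁻⁸ m⁻¹.
a = 1.511×10⁷ m = 15105 km.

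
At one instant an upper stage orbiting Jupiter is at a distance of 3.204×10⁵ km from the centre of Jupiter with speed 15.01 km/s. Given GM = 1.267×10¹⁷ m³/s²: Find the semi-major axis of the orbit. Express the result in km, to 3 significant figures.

r = 3.204×10⁸ m.
Vis-viva rearranged: 1/a = 2/r − v²/μ = 6.242×10⁻⁹ − 1.778×10⁻⁹ = 4.464×10⁻⁹ m⁻¹.
a = 2.240×10⁸ m = 2.2402×10⁵ km.

a ≈ 2.24×10⁵ km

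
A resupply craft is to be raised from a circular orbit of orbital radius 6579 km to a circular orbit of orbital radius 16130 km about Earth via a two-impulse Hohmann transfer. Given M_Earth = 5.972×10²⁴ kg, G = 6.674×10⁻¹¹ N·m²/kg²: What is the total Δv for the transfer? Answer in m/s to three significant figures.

Δv_total ≈ 2680 m/s

μ = GM = 6.674×10⁻¹¹ × 5.972×10²⁴ = 3.986×10¹⁴ m³/s².
r₁ = 6579 km = 6.579×10⁶ m.
r₂ = 16130 km = 1.613×10⁷ m.
Transfer ellipse a_t = (r₁ + r₂)/2 = 1.135×10⁷ m.
At r₁: circular v_c1 = √(μ/r₁) = 7783 m/s; transfer-perigee v_p = √[μ(2/r₁ − 1/a_t)] = 9277 m/s.
Δv₁ = v_p − v_c1 = 1494 m/s.
At r₂: circular v_c2 = √(μ/r₂) = 4971 m/s; transfer-apogee v_a = √[μ(2/r₂ − 1/a_t)] = 3784 m/s.
Δv₂ = v_c2 − v_a = 1187 m/s.
Total Δv = Δv₁ + Δv₂ = 2681 m/s.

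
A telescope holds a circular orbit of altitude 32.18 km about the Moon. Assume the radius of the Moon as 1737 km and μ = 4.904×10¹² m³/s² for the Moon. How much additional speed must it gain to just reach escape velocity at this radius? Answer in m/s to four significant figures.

Δv ≈ 689.6 m/s

r = 1737 + 32.18 = 1769.2 km = 1.7692×10⁶ m.
Circular speed v_c = √(μ/r) = 1665 m/s.
Escape speed v_esc = √(2μ/r) = √2 × v_c = 2355 m/s.
Δv = v_esc − v_c = 689.6 m/s.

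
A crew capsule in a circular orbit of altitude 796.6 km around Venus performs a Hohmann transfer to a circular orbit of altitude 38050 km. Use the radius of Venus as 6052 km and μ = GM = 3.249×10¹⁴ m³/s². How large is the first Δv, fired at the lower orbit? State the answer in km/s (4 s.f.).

Δv ≈ 2.175 km/s

r₁ = 6052 + 796.6 = 6848.6 km = 6.8486×10⁶ m.
r₂ = 6052 + 38050 = 44102 km = 4.4102×10⁷ m.
Transfer ellipse a_t = (r₁ + r₂)/2 = 2.548×10⁷ m.
At r₁: circular v_c1 = √(μ/r₁) = 6888 m/s; transfer-periapsis v_p = √[μ(2/r₁ − 1/a_t)] = 9062 m/s.
Δv₁ = v_p − v_c1 = 2175 m/s.
= 2.175 km/s.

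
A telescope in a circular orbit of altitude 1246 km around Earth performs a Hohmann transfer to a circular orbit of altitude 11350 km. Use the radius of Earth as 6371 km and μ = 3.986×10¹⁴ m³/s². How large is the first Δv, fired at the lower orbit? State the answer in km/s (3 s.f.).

r₁ = 6371 + 1246 = 7617.0 km = 7.6170×10⁶ m.
r₂ = 6371 + 11350 = 17721 km = 1.7721×10⁷ m.
Transfer ellipse a_t = (r₁ + r₂)/2 = 1.267×10⁷ m.
At r₁: circular v_c1 = √(μ/r₁) = 7234 m/s; transfer-perigee v_p = √[μ(2/r₁ − 1/a_t)] = 8556 m/s.
Δv₁ = v_p − v_c1 = 1322 m/s.
= 1.322 km/s.

Δv ≈ 1.32 km/s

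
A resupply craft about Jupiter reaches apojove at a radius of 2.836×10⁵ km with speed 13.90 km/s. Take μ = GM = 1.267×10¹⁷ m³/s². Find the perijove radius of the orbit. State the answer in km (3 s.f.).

perijove radius ≈ 78200 km

r_a = 2.836×10⁸ m.
Specific energy ε = v²/2 − μ/r = -3.502×10⁸ J/kg, so a = −μ/(2ε) = 1.809×10⁸ m.
The apsides satisfy r_p + r_a = 2a, so the perijove radius is 2a − r_a = 7.824×10⁷ m = 78244 km.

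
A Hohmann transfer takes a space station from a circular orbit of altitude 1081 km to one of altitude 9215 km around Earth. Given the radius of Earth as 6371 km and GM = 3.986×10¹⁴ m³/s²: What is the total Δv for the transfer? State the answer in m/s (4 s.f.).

r₁ = 6371 + 1081 = 7452.0 km = 7.4520×10⁶ m.
r₂ = 6371 + 9215 = 15586 km = 1.5586×10⁷ m.
Transfer ellipse a_t = (r₁ + r₂)/2 = 1.152×10⁷ m.
At r₁: circular v_c1 = √(μ/r₁) = 7314 m/s; transfer-perigee v_p = √[μ(2/r₁ − 1/a_t)] = 8507 m/s.
Δv₁ = v_p − v_c1 = 1194 m/s.
At r₂: circular v_c2 = √(μ/r₂) = 5057 m/s; transfer-apogee v_a = √[μ(2/r₂ − 1/a_t)] = 4068 m/s.
Δv₂ = v_c2 − v_a = 989.6 m/s.
Total Δv = Δv₁ + Δv₂ = 2183 m/s.

Δv_total ≈ 2183 m/s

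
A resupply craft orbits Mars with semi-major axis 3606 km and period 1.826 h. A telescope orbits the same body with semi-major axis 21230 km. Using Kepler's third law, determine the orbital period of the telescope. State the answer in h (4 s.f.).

Kepler's third law: T² ∝ a³, so T₂ = T₁ (a₂/a₁)^(3/2).
a₂/a₁ = 5.887, (a₂/a₁)^(3/2) = 14.29.
T₂ = 1.826 × 14.29 = 26.08 h.

T₂ ≈ 26.08 h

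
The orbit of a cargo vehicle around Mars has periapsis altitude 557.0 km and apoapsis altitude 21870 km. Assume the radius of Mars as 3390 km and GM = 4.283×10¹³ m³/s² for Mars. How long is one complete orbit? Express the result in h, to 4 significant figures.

r_p = 3390 + 557.0 = 3947.0 km = 3.9470×10⁶ m.
r_a = 3390 + 21870 = 25260 km = 2.5260×10⁷ m.
Semi-major axis a = (r_p + r_a)/2 = (3947.0 + 25260)/2 = 14604 km = 1.460×10⁷ m.
By Kepler's third law T = 2π√(a³/μ) = 2π × 8.527×10³ = 5.358×10⁴ s.
= 14.88 h.

T ≈ 14.88 h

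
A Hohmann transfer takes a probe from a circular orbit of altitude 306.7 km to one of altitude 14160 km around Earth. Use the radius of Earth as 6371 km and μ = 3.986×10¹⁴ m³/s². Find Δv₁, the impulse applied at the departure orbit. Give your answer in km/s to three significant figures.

Δv ≈ 1.77 km/s

r₁ = 6371 + 306.7 = 6677.7 km = 6.6777×10⁶ m.
r₂ = 6371 + 14160 = 20531 km = 2.0531×10⁷ m.
Transfer ellipse a_t = (r₁ + r₂)/2 = 1.360×10⁷ m.
At r₁: circular v_c1 = √(μ/r₁) = 7726 m/s; transfer-perigee v_p = √[μ(2/r₁ − 1/a_t)] = 9491 m/s.
Δv₁ = v_p − v_c1 = 1765 m/s.
= 1.765 km/s.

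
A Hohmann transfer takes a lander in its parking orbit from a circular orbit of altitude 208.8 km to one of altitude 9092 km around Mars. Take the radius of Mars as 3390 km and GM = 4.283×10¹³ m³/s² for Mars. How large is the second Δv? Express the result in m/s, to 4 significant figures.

Δv ≈ 613.1 m/s

r₁ = 3390 + 208.8 = 3598.8 km = 3.5988×10⁶ m.
r₂ = 3390 + 9092 = 12482 km = 1.2482×10⁷ m.
Transfer ellipse a_t = (r₁ + r₂)/2 = 8.040×10⁶ m.
At r₁: circular v_c1 = √(μ/r₁) = 3450 m/s; transfer-periapsis v_p = √[μ(2/r₁ − 1/a_t)] = 4298 m/s.
At r₂: circular v_c2 = √(μ/r₂) = 1852 m/s; transfer-apoapsis v_a = √[μ(2/r₂ − 1/a_t)] = 1239 m/s.
Δv₂ = v_c2 − v_a = 613.1 m/s.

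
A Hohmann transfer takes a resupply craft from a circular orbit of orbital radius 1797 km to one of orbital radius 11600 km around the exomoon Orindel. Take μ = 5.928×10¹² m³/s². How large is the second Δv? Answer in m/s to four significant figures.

r₁ = 1797 km = 1.797×10⁶ m.
r₂ = 11600 km = 1.160×10⁷ m.
Transfer ellipse a_t = (r₁ + r₂)/2 = 6.698×10⁶ m.
At r₁: circular v_c1 = √(μ/r₁) = 1816 m/s; transfer-periapsis v_p = √[μ(2/r₁ − 1/a_t)] = 2390 m/s.
At r₂: circular v_c2 = √(μ/r₂) = 714.9 m/s; transfer-apoapsis v_a = √[μ(2/r₂ − 1/a_t)] = 370.3 m/s.
Δv₂ = v_c2 − v_a = 344.6 m/s.

Δv ≈ 344.6 m/s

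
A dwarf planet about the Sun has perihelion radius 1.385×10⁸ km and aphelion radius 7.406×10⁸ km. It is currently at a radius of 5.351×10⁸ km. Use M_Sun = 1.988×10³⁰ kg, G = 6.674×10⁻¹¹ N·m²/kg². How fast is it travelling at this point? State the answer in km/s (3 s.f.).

μ = GM = 6.674×10⁻¹¹ × 1.988×10³⁰ = 1.327×10²⁰ m³/s².
Semi-major axis a = (r_p + r_a)/2 = 4.3955×10⁸ km = 4.396×10¹¹ m.
Vis-viva: v² = μ(2/r − 1/a) = 1.327×10²⁰ × (3.738×10⁻¹² − 2.275×10⁻¹²) = 1.941×10⁸ m²/s².
v = 13930 m/s = 13.93 km/s.

v ≈ 13.9 km/s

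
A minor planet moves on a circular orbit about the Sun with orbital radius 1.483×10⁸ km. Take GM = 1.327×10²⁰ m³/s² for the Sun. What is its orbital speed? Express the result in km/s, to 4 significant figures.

r = 1.483×10⁸ km = 1.483×10¹¹ m.
For a circular orbit v = √(μ/r) = √(1.327×10²⁰ / 1.483×10¹¹) = √(8.948×10⁸) = 29910 m/s.
That is 29.91 km/s.

v ≈ 29.91 km/s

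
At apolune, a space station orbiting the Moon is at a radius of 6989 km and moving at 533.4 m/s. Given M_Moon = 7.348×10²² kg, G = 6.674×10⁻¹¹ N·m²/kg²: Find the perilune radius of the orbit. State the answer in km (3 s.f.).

μ = GM = 6.674×10⁻¹¹ × 7.348×10²² = 4.904×10¹² m³/s².
r_a = 6.989×10⁶ m.
Specific energy ε = v²/2 − μ/r = -5.594×10⁵ J/kg, so a = −μ/(2ε) = 4.383×10⁶ m.
The apsides satisfy r_p + r_a = 2a, so the perilune radius is 2a − r_a = 1.777×10⁶ m = 1777.3 km.

perilune radius ≈ 1780 km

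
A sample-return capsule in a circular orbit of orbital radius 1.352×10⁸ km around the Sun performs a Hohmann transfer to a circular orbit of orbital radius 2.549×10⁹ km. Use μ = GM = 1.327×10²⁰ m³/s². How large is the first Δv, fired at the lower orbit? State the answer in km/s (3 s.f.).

r₁ = 1.352×10⁸ km = 1.352×10¹¹ m.
r₂ = 2.549×10⁹ km = 2.549×10¹² m.
Transfer ellipse a_t = (r₁ + r₂)/2 = 1.342×10¹² m.
At r₁: circular v_c1 = √(μ/r₁) = 31330 m/s; transfer-perihelion v_p = √[μ(2/r₁ − 1/a_t)] = 43180 m/s.
Δv₁ = v_p − v_c1 = 11850 m/s.
= 11.85 km/s.

Δv ≈ 11.8 km/s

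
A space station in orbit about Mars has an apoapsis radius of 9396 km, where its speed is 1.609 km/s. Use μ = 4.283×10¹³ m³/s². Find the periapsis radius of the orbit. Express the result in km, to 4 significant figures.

r_a = 9.396×10⁶ m.
Specific energy ε = v²/2 − μ/r = -3.264×10⁶ J/kg, so a = −μ/(2ε) = 6.561×10⁶ m.
The apsides satisfy r_p + r_a = 2a, so the periapsis radius is 2a − r_a = 3.726×10⁶ m = 3726.4 km.

periapsis radius ≈ 3726 km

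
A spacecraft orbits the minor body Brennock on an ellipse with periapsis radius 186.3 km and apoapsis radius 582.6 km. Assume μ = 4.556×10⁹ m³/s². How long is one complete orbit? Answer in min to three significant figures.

T ≈ 370 min

Semi-major axis a = (r_p + r_a)/2 = (186.30 + 582.60)/2 = 384.45 km = 3.845×10⁵ m.
By Kepler's third law T = 2π√(a³/μ) = 2π × 3.532×10³ = 2.219×10⁴ s.
= 369.8 min.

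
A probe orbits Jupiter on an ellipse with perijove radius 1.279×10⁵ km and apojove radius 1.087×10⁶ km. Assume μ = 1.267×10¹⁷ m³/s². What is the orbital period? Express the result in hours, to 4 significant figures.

T ≈ 73.41 hours

Semi-major axis a = (r_p + r_a)/2 = (1.2790×10⁵ + 1.0870×10⁶)/2 = 6.0745×10⁵ km = 6.074×10⁸ m.
By Kepler's third law T = 2π√(a³/μ) = 2π × 4.206×10⁴ = 2.643×10⁵ s.
= 73.41 hours.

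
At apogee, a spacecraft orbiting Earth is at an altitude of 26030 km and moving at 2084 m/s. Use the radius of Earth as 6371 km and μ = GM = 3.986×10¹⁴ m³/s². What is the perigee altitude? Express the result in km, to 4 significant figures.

r_a = 6371 + 26030 = 32401 km = 3.240×10⁷ m.
Specific energy ε = v²/2 − μ/r = -1.013×10⁷ J/kg, so a = −μ/(2ε) = 1.967×10⁷ m.
The apsides satisfy r_p + r_a = 2a, so the perigee radius is 2a − r_a = 6.945×10⁶ m = 6945.3 km.
Perigee altitude = 6945.3 − 6371 = 574.29 km.

perigee altitude ≈ 574.3 km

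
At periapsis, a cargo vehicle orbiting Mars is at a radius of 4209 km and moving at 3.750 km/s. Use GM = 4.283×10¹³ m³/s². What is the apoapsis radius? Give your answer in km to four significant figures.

r_p = 4.209×10⁶ m.
Specific energy ε = v²/2 − μ/r = -3.145×10⁶ J/kg, so a = −μ/(2ε) = 6.810×10⁶ m.
The apsides satisfy r_p + r_a = 2a, so the apoapsis radius is 2a − r_p = 9.411×10⁶ m = 9411.3 km.

apoapsis radius ≈ 9411 km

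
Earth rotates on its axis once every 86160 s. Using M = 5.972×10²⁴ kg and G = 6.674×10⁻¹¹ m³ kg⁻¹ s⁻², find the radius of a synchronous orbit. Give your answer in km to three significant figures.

r_sync ≈ 42200 km

μ = GM = 6.674×10⁻¹¹ × 5.972×10²⁴ = 3.986×10¹⁴ m³/s².
A synchronous orbit has period T, so by Kepler's third law a = (μT²/4π²)^(1/3).
μT²/4π² = 3.986×10¹⁴ × (8.616×10⁴)² / 39.48 = 7.495×10²² m³.
a = 4.216×10⁷ m = 42162 km.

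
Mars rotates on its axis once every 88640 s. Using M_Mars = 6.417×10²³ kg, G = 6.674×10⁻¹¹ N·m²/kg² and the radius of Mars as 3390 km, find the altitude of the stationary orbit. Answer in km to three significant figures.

μ = GM = 6.674×10⁻¹¹ × 6.417×10²³ = 4.283×10¹³ m³/s².
A synchronous orbit has period T, so by Kepler's third law a = (μT²/4π²)^(1/3).
μT²/4π² = 4.283×10¹³ × (8.864×10⁴)² / 39.48 = 8.524×10²¹ m³.
a = 2.043×10⁷ m = 20427 km.
Altitude h = a − R = 20427 − 3390 = 17037 km.

h_sync ≈ 17000 km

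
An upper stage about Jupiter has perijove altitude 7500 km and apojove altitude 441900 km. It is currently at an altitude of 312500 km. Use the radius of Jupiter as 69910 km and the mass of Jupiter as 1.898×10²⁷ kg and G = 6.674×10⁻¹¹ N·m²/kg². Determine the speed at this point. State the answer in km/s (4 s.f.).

v ≈ 15.25 km/s

μ = GM = 6.674×10⁻¹¹ × 1.898×10²⁷ = 1.267×10¹⁷ m³/s².
r_p = 69910 + 7500 = 77410 km = 7.7410×10⁷ m.
r_a = 69910 + 441900 = 511810 km = 5.1181×10⁸ m.
r = 69910 + 312500 = 3.8241×10⁵ km = 3.824×10⁸ m.
Semi-major axis a = (r_p + r_a)/2 = 2.9461×10⁵ km = 2.946×10⁸ m.
Vis-viva: v² = μ(2/r − 1/a) = 1.267×10¹⁷ × (5.230×10⁻⁹ − 3.394×10⁻⁹) = 2.325×10⁸ m²/s².
v = 15250 m/s = 15.25 km/s.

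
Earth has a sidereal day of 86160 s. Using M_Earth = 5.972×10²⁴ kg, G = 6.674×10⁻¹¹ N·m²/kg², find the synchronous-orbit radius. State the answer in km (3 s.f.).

μ = GM = 6.674×10⁻¹¹ × 5.972×10²⁴ = 3.986×10¹⁴ m³/s².
A synchronous orbit has period T, so by Kepler's third law a = (μT²/4π²)^(1/3).
μT²/4π² = 3.986×10¹⁴ × (8.616×10⁴)² / 39.48 = 7.495×10²² m³.
a = 4.216×10⁷ m = 42162 km.

r_sync ≈ 42200 km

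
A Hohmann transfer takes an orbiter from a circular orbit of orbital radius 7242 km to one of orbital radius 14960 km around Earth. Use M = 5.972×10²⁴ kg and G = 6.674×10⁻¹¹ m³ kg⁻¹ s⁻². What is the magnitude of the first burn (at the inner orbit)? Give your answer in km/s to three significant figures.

Δv ≈ 1.19 km/s

μ = GM = 6.674×10⁻¹¹ × 5.972×10²⁴ = 3.986×10¹⁴ m³/s².
r₁ = 7242 km = 7.242×10⁶ m.
r₂ = 14960 km = 1.496×10⁷ m.
Transfer ellipse a_t = (r₁ + r₂)/2 = 1.110×10⁷ m.
At r₁: circular v_c1 = √(μ/r₁) = 7419 m/s; transfer-perigee v_p = √[μ(2/r₁ − 1/a_t)] = 8612 m/s.
Δv₁ = v_p − v_c1 = 1193 m/s.
= 1.193 km/s.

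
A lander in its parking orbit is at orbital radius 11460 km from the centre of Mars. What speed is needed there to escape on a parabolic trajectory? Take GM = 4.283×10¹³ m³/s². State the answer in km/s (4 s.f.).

v_esc ≈ 2.734 km/s

r = 11460 km = 1.146×10⁷ m.
Escape speed v_esc = √(2μ/r) = √(2 × 4.283×10¹³ / 1.146×10⁷) = √(7.475×10⁶) = 2734 m/s.
= 2.734 km/s.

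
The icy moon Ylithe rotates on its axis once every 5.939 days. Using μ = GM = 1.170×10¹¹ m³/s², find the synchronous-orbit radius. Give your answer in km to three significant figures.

r_sync ≈ 9210 km

T = 5.939 days = 5.131×10⁵ s.
A synchronous orbit has period T, so by Kepler's third law a = (μT²/4π²)^(1/3).
μT²/4π² = 1.170×10¹¹ × (5.131×10⁵)² / 39.48 = 7.803×10²⁰ m³.
a = 9.206×10⁶ m = 9206.5 km.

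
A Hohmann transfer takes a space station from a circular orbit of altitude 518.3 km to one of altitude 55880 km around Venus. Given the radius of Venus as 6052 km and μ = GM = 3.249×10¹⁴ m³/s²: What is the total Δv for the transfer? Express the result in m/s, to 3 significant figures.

Δv_total ≈ 3710 m/s

r₁ = 6052 + 518.3 = 6570.3 km = 6.5703×10⁶ m.
r₂ = 6052 + 55880 = 61932 km = 6.1932×10⁷ m.
Transfer ellipse a_t = (r₁ + r₂)/2 = 3.425×10⁷ m.
At r₁: circular v_c1 = √(μ/r₁) = 7032 m/s; transfer-periapsis v_p = √[μ(2/r₁ − 1/a_t)] = 9456 m/s.
Δv₁ = v_p − v_c1 = 2424 m/s.
At r₂: circular v_c2 = √(μ/r₂) = 2290 m/s; transfer-apoapsis v_a = √[μ(2/r₂ − 1/a_t)] = 1003 m/s.
Δv₂ = v_c2 − v_a = 1287 m/s.
Total Δv = Δv₁ + Δv₂ = 3711 m/s.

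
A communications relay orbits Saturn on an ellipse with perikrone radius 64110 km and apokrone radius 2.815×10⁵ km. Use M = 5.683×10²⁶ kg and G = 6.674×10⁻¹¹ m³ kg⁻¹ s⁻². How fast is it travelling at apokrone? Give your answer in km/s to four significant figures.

v ≈ 7.070 km/s

μ = GM = 6.674×10⁻¹¹ × 5.683×10²⁶ = 3.793×10¹⁶ m³/s².
Semi-major axis a = (r_p + r_a)/2 = 1.7280×10⁵ km = 1.728×10⁸ m.
Vis-viva: v² = μ(2/r − 1/a) = 3.793×10¹⁶ × (7.105×10⁻⁹ − 5.787×10⁻⁹) = 4.999×10⁷ m²/s².
v = 7070 m/s = 7.070 km/s.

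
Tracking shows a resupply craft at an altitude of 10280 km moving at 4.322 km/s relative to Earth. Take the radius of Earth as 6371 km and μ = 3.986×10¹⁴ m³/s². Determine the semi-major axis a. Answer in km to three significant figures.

a ≈ 13700 km

r = 6371 + 10280 = 16651 km = 1.665×10⁷ m.
Vis-viva rearranged: 1/a = 2/r − v²/μ = 1.201×10⁻⁷ − 4.686×10⁻⁸ = 7.325×10⁻⁸ m⁻¹.
a = 1.365×10⁷ m = 13652 km.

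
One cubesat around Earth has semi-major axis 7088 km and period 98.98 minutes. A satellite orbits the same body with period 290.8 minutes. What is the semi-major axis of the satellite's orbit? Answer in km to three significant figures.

Kepler's third law: a³ ∝ T², so a₂ = a₁ (T₂/T₁)^(2/3).
T₂/T₁ = 2.938, (T₂/T₁)^(2/3) = 2.051.
a₂ = 7088 × 2.051 = 14540 km.

a₂ ≈ 14500 km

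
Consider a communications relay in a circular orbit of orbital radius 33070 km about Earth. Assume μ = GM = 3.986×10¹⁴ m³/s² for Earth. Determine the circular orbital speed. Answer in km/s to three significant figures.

v ≈ 3.47 km/s

r = 33070 km = 3.307×10⁷ m.
For a circular orbit v = √(μ/r) = √(3.986×10¹⁴ / 3.307×10⁷) = √(1.205×10⁷) = 3472 m/s.
That is 3.472 km/s.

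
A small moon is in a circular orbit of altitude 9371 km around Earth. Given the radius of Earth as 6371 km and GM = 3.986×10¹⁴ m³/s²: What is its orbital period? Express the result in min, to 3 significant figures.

T ≈ 328 min

r = 6371 + 9371 = 15742 km = 1.5742×10⁷ m.
Kepler's third law: T = 2π√(r³/μ) = 2π√((1.574×10⁷)³ / 3.986×10¹⁴).
r³/μ = 9.787×10⁶ s², so T = 2π × 3.128×10³ = 1.966×10⁴ s.
Converting: 1.966×10⁴ s ÷ 60.00 = 327.6 min.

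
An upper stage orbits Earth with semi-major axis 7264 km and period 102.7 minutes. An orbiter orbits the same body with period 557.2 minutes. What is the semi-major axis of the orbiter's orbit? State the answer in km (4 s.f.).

a₂ ≈ 22430 km

Kepler's third law: a³ ∝ T², so a₂ = a₁ (T₂/T₁)^(2/3).
T₂/T₁ = 5.426, (T₂/T₁)^(2/3) = 3.088.
a₂ = 7264 × 3.088 = 22430 km.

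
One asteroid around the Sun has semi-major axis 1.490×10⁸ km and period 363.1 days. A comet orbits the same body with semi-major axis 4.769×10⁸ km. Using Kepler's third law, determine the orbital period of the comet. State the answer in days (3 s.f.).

T₂ ≈ 2080 days

Kepler's third law: T² ∝ a³, so T₂ = T₁ (a₂/a₁)^(3/2).
a₂/a₁ = 3.201, (a₂/a₁)^(3/2) = 5.726.
T₂ = 363.1 × 5.726 = 2079 days.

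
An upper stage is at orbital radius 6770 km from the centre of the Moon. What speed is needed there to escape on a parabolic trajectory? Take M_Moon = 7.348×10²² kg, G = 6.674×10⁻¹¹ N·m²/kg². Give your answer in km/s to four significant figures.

v_esc ≈ 1.204 km/s

μ = GM = 6.674×10⁻¹¹ × 7.348×10²² = 4.904×10¹² m³/s².
r = 6770 km = 6.770×10⁶ m.
Escape speed v_esc = √(2μ/r) = √(2 × 4.904×10¹² / 6.770×10⁶) = √(1.449×10⁶) = 1204 m/s.
= 1.204 km/s.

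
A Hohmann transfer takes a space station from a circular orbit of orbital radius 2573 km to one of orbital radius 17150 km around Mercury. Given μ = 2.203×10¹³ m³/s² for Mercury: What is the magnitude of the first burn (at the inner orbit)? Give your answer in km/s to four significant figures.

Δv ≈ 0.9327 km/s

r₁ = 2573 km = 2.573×10⁶ m.
r₂ = 17150 km = 1.715×10⁷ m.
Transfer ellipse a_t = (r₁ + r₂)/2 = 9.862×10⁶ m.
At r₁: circular v_c1 = √(μ/r₁) = 2926 m/s; transfer-periherm v_p = √[μ(2/r₁ − 1/a_t)] = 3859 m/s.
Δv₁ = v_p − v_c1 = 932.7 m/s.
= 0.9327 km/s.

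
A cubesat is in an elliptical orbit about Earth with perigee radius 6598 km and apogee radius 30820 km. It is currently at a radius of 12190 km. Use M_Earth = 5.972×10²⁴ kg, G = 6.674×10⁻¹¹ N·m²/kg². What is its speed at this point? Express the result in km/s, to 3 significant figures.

v ≈ 6.64 km/s

μ = GM = 6.674×10⁻¹¹ × 5.972×10²⁴ = 3.986×10¹⁴ m³/s².
Semi-major axis a = (r_p + r_a)/2 = 18709 km = 1.871×10⁷ m.
Vis-viva: v² = μ(2/r − 1/a) = 3.986×10¹⁴ × (1.641×10⁻⁷ − 5.345×10⁻⁸) = 4.409×10⁷ m²/s².
v = 6640 m/s = 6.640 km/s.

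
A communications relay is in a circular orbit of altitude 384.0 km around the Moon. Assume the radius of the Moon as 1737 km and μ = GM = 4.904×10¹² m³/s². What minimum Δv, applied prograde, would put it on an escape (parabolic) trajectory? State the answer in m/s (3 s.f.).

Δv ≈ 630 m/s

r = 1737 + 384.0 = 2121.0 km = 2.1210×10⁶ m.
Circular speed v_c = √(μ/r) = 1521 m/s.
Escape speed v_esc = √(2μ/r) = √2 × v_c = 2150 m/s.
Δv = v_esc − v_c = 629.8 m/s.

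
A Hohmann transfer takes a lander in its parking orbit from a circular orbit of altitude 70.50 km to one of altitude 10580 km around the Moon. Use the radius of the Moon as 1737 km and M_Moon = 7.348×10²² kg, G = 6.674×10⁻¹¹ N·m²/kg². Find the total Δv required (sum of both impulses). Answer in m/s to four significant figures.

Δv_total ≈ 839.9 m/s

μ = GM = 6.674×10⁻¹¹ × 7.348×10²² = 4.904×10¹² m³/s².
r₁ = 1737 + 70.50 = 1807.5 km = 1.8075×10⁶ m.
r₂ = 1737 + 10580 = 12317 km = 1.2317×10⁷ m.
Transfer ellipse a_t = (r₁ + r₂)/2 = 7.062×10⁶ m.
At r₁: circular v_c1 = √(μ/r₁) = 1647 m/s; transfer-perilune v_p = √[μ(2/r₁ − 1/a_t)] = 2175 m/s.
Δv₁ = v_p − v_c1 = 528.1 m/s.
At r₂: circular v_c2 = √(μ/r₂) = 631.0 m/s; transfer-apolune v_a = √[μ(2/r₂ − 1/a_t)] = 319.2 m/s.
Δv₂ = v_c2 − v_a = 311.8 m/s.
Total Δv = Δv₁ + Δv₂ = 839.9 m/s.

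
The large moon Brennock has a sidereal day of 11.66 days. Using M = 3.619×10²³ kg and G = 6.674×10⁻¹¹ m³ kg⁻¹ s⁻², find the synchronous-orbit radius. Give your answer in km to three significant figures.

r_sync ≈ 85300 km

μ = GM = 6.674×10⁻¹¹ × 3.619×10²³ = 2.415×10¹³ m³/s².
T = 11.66 days = 1.007×10⁶ s.
A synchronous orbit has period T, so by Kepler's third law a = (μT²/4π²)^(1/3).
μT²/4π² = 2.415×10¹³ × (1.007×10⁶)² / 39.48 = 6.209×10²³ m³.
a = 8.531×10⁷ m = 85313 km.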